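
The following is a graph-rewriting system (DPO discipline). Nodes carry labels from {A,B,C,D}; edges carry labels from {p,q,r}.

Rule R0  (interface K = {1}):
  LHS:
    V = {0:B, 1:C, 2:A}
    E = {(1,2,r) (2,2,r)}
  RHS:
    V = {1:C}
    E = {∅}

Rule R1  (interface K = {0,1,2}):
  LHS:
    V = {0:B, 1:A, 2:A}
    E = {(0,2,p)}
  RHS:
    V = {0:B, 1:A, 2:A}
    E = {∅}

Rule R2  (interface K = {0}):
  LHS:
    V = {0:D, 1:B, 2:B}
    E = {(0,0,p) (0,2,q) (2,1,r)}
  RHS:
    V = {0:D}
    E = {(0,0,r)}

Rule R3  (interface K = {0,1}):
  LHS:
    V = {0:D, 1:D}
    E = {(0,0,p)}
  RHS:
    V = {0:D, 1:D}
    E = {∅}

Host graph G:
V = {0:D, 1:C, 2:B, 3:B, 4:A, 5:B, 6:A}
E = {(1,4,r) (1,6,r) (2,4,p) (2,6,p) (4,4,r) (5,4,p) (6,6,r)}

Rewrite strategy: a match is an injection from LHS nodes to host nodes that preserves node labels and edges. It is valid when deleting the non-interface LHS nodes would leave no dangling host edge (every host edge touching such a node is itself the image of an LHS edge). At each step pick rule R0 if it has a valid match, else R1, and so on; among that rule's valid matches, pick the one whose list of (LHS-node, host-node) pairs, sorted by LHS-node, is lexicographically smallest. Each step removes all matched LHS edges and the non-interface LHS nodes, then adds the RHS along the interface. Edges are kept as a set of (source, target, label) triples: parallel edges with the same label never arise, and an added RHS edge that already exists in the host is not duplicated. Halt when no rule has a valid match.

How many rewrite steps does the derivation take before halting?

Answer: 2

Rewrite trace:
[0] host  ⇒  7 nodes, 7 edges  {1-r->4 1-r->6 2-p->4 2-p->6 4-r->4 5-p->4 6-r->6}
[1] R1 @ {0↦2, 1↦4, 2↦6}  ⇒  7 nodes, 6 edges  {1-r->4 1-r->6 2-p->4 4-r->4 5-p->4 6-r->6}
[2] R0 @ {0↦3, 1↦1, 2↦6}  ⇒  5 nodes, 4 edges  {1-r->4 2-p->4 4-r->4 5-p->4}
halt: no rule applies after step 2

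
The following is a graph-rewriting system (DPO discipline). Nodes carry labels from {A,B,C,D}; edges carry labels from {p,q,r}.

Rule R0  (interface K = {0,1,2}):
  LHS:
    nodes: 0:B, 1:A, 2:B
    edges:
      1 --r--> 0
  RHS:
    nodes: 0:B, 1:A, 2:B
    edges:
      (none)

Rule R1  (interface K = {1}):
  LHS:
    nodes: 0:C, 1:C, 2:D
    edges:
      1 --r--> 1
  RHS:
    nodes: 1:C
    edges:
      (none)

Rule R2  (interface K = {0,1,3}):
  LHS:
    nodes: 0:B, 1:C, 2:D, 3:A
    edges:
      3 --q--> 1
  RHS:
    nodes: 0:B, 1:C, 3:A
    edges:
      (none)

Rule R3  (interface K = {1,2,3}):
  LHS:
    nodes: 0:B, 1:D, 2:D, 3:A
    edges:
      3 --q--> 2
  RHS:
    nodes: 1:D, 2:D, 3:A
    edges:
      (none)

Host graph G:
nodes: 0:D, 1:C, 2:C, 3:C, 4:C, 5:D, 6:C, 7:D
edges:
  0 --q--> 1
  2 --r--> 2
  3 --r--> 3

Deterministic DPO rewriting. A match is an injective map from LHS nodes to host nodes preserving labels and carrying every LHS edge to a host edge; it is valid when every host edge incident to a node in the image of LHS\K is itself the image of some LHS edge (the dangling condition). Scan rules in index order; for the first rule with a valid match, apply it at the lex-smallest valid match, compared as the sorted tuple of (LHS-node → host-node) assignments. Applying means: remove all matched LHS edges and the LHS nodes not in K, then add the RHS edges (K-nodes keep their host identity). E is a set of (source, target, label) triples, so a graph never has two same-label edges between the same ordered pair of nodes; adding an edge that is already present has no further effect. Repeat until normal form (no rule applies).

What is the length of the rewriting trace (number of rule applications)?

start.  V:8 E:3  edges: 0-q->1 2-r->2 3-r->3
1. fire R1 via {0↦4, 1↦2, 2↦5}  →  V:6 E:2  edges: 0-q->1 3-r->3
2. fire R1 via {0↦2, 1↦3, 2↦7}  →  V:4 E:1  edges: 0-q->1
final graph: no rule applies after step 2

Answer: 2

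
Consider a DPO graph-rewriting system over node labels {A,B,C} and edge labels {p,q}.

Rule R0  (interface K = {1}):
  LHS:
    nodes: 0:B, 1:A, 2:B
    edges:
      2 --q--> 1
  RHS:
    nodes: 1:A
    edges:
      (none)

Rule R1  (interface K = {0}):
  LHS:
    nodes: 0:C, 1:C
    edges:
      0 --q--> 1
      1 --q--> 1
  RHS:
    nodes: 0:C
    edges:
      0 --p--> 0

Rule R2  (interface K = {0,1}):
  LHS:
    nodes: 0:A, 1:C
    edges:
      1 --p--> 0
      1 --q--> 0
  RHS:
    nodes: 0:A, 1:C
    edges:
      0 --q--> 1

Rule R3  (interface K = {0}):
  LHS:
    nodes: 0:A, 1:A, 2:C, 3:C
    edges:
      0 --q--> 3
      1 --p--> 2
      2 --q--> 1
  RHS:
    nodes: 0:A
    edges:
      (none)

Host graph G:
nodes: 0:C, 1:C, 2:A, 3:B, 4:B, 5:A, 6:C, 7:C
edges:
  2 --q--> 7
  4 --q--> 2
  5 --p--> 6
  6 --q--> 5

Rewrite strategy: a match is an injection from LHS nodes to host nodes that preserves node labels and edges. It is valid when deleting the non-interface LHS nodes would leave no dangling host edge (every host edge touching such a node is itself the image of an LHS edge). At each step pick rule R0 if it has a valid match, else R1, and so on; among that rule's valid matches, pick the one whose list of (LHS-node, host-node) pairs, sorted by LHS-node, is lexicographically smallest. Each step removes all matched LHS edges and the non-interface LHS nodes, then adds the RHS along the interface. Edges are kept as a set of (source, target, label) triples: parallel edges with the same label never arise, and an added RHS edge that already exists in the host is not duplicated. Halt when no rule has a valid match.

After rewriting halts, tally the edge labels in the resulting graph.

Answer: (no edges)

Steps:
[0] host  ⇒  8 nodes, 4 edges  {2-q->7 4-q->2 5-p->6 6-q->5}
[1] R0 @ {0↦3, 1↦2, 2↦4}  ⇒  6 nodes, 3 edges  {2-q->7 5-p->6 6-q->5}
[2] R3 @ {0↦2, 1↦5, 2↦6, 3↦7}  ⇒  3 nodes, 0 edges  {∅}
final graph: no rule applies after step 2
NF edges: []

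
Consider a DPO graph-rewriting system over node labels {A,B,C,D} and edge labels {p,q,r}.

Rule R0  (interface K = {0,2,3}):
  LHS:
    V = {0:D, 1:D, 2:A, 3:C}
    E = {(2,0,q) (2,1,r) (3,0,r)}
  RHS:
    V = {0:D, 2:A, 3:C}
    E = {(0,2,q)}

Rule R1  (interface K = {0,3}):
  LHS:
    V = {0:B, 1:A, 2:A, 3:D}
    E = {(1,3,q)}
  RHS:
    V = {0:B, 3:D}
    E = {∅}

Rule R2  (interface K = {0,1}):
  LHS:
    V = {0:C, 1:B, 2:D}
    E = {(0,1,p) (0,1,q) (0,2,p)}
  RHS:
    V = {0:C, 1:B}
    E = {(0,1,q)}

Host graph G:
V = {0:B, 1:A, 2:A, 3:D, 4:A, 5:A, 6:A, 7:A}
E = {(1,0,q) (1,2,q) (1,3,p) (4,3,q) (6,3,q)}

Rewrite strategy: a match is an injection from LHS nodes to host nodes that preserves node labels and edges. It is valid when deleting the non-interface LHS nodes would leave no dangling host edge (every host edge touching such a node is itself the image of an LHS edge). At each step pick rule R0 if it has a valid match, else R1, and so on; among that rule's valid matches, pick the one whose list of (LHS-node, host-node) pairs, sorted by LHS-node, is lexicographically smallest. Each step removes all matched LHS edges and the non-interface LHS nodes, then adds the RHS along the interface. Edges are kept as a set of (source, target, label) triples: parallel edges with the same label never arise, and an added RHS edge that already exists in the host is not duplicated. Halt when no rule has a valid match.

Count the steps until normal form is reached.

initial: |V|=8 |E|=5  E = 1-q->0 1-q->2 1-p->3 4-q->3 6-q->3
step 1: apply R1 at {0↦0, 1↦4, 2↦5, 3↦3}  → |V|=6 |E|=4  E = 1-q->0 1-q->2 1-p->3 6-q->3
step 2: apply R1 at {0↦0, 1↦6, 2↦7, 3↦3}  → |V|=4 |E|=3  E = 1-q->0 1-q->2 1-p->3
final graph: no rule applies after step 2

Answer: 2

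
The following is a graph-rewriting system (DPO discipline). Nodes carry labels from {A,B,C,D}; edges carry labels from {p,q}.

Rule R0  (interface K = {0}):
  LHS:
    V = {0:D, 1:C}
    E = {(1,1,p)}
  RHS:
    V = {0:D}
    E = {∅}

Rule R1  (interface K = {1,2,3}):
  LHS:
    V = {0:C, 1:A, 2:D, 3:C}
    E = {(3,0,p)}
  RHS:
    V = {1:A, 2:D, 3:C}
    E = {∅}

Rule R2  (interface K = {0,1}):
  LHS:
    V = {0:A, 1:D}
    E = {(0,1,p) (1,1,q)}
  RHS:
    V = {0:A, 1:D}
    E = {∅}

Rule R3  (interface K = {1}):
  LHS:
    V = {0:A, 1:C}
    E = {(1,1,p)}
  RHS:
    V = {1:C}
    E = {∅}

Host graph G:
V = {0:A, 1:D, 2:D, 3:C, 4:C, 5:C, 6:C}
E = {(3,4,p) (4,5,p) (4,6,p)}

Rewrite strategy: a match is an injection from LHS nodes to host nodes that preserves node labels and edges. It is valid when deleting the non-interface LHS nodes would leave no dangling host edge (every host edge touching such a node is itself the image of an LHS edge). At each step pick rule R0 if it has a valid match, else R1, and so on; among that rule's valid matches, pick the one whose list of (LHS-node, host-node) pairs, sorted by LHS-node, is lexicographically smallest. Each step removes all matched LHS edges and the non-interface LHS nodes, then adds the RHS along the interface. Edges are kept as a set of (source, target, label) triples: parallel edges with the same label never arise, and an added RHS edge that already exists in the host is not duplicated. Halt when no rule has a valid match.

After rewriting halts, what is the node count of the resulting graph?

start.  V:7 E:3  edges: 3-p->4 4-p->5 4-p->6
1. fire R1 via {0↦5, 1↦0, 2↦1, 3↦4}  →  V:6 E:2  edges: 3-p->4 4-p->6
2. fire R1 via {0↦6, 1↦0, 2↦1, 3↦4}  →  V:5 E:1  edges: 3-p->4
3. fire R1 via {0↦4, 1↦0, 2↦1, 3↦3}  →  V:4 E:0  edges: ∅
final graph: no rule applies after step 3
NF nodes: {0:A, 1:D, 2:D, 3:C}

Answer: 4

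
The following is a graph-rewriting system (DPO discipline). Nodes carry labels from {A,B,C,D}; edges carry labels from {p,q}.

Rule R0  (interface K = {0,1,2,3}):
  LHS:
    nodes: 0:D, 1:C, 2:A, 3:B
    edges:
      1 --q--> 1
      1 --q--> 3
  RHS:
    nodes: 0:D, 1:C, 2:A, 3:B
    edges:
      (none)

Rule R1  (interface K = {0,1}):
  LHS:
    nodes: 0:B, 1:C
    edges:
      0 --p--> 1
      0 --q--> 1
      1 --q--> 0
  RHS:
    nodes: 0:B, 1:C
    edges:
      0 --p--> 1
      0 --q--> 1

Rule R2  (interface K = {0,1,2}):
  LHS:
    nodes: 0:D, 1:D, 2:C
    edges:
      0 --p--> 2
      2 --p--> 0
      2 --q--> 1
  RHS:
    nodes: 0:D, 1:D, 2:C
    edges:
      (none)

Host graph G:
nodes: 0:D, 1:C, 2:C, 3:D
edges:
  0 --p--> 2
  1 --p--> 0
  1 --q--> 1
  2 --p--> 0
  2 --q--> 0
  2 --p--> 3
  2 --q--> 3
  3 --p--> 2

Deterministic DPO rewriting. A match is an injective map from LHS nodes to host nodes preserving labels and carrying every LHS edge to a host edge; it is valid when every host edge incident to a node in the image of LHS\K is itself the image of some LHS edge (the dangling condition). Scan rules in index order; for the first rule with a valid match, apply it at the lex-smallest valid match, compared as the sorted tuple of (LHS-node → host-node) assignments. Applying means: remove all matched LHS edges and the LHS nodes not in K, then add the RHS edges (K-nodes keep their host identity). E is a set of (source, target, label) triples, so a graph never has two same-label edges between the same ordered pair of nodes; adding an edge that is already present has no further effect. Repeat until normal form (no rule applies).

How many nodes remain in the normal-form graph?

Answer: 4

Steps:
initial: |V|=4 |E|=8  E = 0-p->2 1-p->0 1-q->1 2-p->0 2-q->0 2-p->3 2-q->3 3-p->2
step 1: apply R2 at {0↦0, 1↦3, 2↦2}  → |V|=4 |E|=5  E = 1-p->0 1-q->1 2-q->0 2-p->3 3-p->2
step 2: apply R2 at {0↦3, 1↦0, 2↦2}  → |V|=4 |E|=2  E = 1-p->0 1-q->1
final graph: no rule applies after step 2
NF nodes: {0:D, 1:C, 2:C, 3:D}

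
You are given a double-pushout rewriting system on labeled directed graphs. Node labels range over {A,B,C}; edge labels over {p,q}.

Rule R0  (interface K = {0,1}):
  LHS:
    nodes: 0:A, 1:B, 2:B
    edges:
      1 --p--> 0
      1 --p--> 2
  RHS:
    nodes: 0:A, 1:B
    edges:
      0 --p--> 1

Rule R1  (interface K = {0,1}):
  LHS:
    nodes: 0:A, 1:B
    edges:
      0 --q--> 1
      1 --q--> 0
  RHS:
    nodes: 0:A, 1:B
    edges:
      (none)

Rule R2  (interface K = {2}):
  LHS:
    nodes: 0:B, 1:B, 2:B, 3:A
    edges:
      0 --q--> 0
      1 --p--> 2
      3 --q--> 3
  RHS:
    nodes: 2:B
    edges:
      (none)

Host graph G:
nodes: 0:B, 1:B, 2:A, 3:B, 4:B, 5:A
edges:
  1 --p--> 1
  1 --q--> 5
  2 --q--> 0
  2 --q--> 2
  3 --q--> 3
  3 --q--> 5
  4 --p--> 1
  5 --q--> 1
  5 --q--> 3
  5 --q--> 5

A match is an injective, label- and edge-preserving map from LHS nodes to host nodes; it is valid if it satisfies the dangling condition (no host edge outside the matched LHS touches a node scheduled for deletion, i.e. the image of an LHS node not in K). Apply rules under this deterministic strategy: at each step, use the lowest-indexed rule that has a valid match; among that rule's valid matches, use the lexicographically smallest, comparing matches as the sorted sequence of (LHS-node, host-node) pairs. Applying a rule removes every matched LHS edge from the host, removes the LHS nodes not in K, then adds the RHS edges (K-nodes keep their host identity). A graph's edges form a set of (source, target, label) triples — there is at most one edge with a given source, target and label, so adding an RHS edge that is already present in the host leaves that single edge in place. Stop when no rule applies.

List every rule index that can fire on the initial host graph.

R0: no valid match — LHS pattern not found
R1: 2 valid matches — {0↦5, 1↦1}, {0↦5, 1↦3}
R2: no valid match — 2 raw matches, all fail dangling condition

Answer: [R1]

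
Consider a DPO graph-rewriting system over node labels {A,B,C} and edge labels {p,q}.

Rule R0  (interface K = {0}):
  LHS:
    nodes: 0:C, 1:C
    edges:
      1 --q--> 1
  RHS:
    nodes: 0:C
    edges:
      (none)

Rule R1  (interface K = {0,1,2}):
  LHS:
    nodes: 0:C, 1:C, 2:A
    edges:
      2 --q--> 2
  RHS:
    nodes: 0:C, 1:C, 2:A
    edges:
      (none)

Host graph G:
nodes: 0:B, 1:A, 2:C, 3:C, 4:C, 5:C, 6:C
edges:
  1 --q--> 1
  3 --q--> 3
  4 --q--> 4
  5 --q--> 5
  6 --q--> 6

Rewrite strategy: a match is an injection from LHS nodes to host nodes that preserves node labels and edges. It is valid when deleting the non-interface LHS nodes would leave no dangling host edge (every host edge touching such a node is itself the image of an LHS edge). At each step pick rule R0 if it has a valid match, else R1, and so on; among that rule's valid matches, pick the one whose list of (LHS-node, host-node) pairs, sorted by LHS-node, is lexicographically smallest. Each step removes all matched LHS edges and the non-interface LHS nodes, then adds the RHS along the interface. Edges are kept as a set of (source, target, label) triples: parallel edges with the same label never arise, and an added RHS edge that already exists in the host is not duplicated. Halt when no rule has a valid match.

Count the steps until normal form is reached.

initial: |V|=7 |E|=5  E = 1-q->1 3-q->3 4-q->4 5-q->5 6-q->6
step 1: apply R0 at {0↦2, 1↦3}  → |V|=6 |E|=4  E = 1-q->1 4-q->4 5-q->5 6-q->6
step 2: apply R0 at {0↦2, 1↦4}  → |V|=5 |E|=3  E = 1-q->1 5-q->5 6-q->6
step 3: apply R0 at {0↦2, 1↦5}  → |V|=4 |E|=2  E = 1-q->1 6-q->6
step 4: apply R0 at {0↦2, 1↦6}  → |V|=3 |E|=1  E = 1-q->1
normal form: no rule applies after step 4

Answer: 4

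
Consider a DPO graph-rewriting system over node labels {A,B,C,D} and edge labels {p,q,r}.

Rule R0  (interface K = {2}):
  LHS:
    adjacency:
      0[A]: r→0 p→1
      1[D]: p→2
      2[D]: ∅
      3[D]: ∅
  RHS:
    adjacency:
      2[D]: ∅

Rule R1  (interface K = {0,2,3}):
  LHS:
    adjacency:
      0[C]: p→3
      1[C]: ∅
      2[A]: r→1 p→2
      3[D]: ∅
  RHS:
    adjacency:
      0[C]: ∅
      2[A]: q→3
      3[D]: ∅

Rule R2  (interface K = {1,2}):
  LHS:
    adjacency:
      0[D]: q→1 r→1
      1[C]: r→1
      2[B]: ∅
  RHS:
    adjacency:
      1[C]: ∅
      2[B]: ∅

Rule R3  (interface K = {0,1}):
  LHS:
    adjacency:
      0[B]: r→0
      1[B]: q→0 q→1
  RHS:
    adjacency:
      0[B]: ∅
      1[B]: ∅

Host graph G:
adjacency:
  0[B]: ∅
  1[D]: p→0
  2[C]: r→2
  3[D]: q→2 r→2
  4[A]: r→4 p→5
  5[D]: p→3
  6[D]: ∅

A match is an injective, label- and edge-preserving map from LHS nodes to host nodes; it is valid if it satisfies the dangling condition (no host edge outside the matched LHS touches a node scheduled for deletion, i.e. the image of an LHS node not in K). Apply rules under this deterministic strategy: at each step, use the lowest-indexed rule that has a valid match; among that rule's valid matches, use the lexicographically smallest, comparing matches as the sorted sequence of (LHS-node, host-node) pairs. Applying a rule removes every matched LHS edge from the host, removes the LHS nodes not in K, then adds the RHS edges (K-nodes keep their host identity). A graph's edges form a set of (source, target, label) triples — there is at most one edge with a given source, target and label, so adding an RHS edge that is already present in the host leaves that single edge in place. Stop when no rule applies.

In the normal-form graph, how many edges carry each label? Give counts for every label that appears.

Answer: p:1

Steps:
initial: |V|=7 |E|=7  E = 1-p->0 2-r->2 3-q->2 3-r->2 4-r->4 4-p->5 5-p->3
step 1: apply R0 at {0↦4, 1↦5, 2↦3, 3↦6}  → |V|=4 |E|=4  E = 1-p->0 2-r->2 3-q->2 3-r->2
step 2: apply R2 at {0↦3, 1↦2, 2↦0}  → |V|=3 |E|=1  E = 1-p->0
halt: no rule applies after step 2
NF edges: [(1, 0, 'p')]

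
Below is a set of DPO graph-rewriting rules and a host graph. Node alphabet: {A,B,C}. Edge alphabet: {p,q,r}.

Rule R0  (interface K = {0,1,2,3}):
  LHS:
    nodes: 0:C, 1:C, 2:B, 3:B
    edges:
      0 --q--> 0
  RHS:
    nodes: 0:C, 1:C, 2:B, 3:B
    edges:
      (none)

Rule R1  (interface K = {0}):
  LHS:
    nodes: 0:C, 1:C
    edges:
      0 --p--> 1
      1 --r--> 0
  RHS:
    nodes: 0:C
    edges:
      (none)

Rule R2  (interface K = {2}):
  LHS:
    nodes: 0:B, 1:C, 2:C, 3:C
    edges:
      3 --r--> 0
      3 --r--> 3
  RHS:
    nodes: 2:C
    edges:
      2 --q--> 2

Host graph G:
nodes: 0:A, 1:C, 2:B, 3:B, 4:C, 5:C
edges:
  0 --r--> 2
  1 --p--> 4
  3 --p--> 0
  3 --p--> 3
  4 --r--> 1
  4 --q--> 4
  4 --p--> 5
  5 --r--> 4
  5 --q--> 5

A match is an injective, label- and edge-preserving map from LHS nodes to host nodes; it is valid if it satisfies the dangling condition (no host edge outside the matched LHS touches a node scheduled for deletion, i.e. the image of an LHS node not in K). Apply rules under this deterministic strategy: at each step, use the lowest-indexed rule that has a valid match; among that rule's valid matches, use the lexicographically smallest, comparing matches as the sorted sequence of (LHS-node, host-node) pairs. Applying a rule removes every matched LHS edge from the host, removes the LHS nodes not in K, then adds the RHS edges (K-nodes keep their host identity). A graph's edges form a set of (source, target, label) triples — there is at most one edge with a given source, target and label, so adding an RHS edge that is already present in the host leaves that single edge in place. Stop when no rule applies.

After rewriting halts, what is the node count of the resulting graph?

initial: |V|=6 |E|=9  E = 0-r->2 1-p->4 3-p->0 3-p->3 4-r->1 4-q->4 4-p->5 5-r->4 5-q->5
step 1: apply R0 at {0↦4, 1↦1, 2↦2, 3↦3}  → |V|=6 |E|=8  E = 0-r->2 1-p->4 3-p->0 3-p->3 4-r->1 4-p->5 5-r->4 5-q->5
step 2: apply R0 at {0↦5, 1↦1, 2↦2, 3↦3}  → |V|=6 |E|=7  E = 0-r->2 1-p->4 3-p->0 3-p->3 4-r->1 4-p->5 5-r->4
step 3: apply R1 at {0↦4, 1↦5}  → |V|=5 |E|=5  E = 0-r->2 1-p->4 3-p->0 3-p->3 4-r->1
step 4: apply R1 at {0↦1, 1↦4}  → |V|=4 |E|=3  E = 0-r->2 3-p->0 3-p->3
final graph: no rule applies after step 4
NF nodes: {0:A, 1:C, 2:B, 3:B}

Answer: 4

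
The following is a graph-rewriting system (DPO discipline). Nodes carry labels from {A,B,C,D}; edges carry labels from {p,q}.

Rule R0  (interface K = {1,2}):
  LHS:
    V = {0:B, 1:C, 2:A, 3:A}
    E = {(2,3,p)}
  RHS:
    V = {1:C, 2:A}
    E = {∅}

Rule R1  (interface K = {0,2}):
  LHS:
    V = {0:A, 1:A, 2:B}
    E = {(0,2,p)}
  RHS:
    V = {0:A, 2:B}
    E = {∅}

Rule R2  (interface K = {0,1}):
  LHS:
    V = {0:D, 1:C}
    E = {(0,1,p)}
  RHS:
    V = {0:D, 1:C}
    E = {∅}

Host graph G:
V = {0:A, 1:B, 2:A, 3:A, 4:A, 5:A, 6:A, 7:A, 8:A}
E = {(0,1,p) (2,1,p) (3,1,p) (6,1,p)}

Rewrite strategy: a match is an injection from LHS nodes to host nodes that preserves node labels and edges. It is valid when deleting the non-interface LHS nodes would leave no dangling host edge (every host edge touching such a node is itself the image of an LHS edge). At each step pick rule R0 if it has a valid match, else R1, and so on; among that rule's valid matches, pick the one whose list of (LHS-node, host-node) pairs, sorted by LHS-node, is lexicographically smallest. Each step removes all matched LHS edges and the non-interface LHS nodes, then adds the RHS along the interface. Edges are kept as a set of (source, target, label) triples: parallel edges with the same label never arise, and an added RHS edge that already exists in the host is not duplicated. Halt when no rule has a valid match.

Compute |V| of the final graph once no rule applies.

Answer: 5

Derivation:
[0] host  ⇒  9 nodes, 4 edges  {0-p->1 2-p->1 3-p->1 6-p->1}
[1] R1 @ {0↦0, 1↦4, 2↦1}  ⇒  8 nodes, 3 edges  {2-p->1 3-p->1 6-p->1}
[2] R1 @ {0↦2, 1↦0, 2↦1}  ⇒  7 nodes, 2 edges  {3-p->1 6-p->1}
[3] R1 @ {0↦3, 1↦2, 2↦1}  ⇒  6 nodes, 1 edges  {6-p->1}
[4] R1 @ {0↦6, 1↦3, 2↦1}  ⇒  5 nodes, 0 edges  {∅}
normal form: no rule applies after step 4
NF nodes: {1:B, 5:A, 6:A, 7:A, 8:A}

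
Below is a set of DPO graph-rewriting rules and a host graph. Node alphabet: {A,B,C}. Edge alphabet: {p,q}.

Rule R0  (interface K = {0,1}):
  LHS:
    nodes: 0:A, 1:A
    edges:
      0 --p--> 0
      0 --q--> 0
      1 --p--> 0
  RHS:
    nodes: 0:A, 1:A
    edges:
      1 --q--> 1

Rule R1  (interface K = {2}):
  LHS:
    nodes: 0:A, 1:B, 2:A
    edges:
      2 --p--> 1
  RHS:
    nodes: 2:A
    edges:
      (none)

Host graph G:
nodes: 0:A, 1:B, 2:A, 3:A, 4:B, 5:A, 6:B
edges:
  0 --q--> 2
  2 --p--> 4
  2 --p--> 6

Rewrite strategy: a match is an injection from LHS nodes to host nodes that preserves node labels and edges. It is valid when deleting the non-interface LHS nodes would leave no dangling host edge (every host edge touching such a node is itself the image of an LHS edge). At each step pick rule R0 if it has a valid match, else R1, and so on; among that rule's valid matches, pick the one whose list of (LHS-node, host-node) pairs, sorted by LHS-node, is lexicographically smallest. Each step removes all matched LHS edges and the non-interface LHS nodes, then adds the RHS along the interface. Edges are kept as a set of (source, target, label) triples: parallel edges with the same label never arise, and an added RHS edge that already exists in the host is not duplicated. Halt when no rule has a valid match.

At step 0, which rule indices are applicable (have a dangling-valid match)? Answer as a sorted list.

Answer: [R1]

Rewrite trace:
R0: no valid match — LHS pattern not found
R1: 4 valid matches — {0↦3, 1↦4, 2↦2}, {0↦3, 1↦6, 2↦2}, {0↦5, 1↦4, 2↦2} (+1 more)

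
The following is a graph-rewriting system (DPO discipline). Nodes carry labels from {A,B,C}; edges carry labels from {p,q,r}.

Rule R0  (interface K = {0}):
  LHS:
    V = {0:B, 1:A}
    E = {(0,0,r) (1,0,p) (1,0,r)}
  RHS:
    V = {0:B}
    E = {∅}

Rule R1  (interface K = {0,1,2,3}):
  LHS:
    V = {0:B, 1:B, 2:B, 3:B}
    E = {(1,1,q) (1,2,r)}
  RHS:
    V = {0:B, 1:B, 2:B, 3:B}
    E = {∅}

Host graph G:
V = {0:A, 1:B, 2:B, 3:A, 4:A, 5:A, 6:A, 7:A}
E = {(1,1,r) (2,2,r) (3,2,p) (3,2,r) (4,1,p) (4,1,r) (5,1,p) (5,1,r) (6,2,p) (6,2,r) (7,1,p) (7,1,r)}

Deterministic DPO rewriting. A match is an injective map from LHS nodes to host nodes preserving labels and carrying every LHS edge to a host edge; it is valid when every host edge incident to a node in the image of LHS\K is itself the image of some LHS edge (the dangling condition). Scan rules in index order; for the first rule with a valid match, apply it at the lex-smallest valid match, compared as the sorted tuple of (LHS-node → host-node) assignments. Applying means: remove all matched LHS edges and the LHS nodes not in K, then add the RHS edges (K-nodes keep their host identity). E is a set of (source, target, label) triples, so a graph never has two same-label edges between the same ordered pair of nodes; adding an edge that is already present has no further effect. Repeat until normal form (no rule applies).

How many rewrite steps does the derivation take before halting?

Answer: 2

Derivation:
start.  V:8 E:12  edges: 1-r->1 2-r->2 3-p->2 3-r->2 4-p->1 4-r->1 5-p->1 5-r->1 6-p->2 6-r->2 7-p->1 7-r->1
1. fire R0 via {0↦1, 1↦4}  →  V:7 E:9  edges: 2-r->2 3-p->2 3-r->2 5-p->1 5-r->1 6-p->2 6-r->2 7-p->1 7-r->1
2. fire R0 via {0↦2, 1↦3}  →  V:6 E:6  edges: 5-p->1 5-r->1 6-p->2 6-r->2 7-p->1 7-r->1
halt: no rule applies after step 2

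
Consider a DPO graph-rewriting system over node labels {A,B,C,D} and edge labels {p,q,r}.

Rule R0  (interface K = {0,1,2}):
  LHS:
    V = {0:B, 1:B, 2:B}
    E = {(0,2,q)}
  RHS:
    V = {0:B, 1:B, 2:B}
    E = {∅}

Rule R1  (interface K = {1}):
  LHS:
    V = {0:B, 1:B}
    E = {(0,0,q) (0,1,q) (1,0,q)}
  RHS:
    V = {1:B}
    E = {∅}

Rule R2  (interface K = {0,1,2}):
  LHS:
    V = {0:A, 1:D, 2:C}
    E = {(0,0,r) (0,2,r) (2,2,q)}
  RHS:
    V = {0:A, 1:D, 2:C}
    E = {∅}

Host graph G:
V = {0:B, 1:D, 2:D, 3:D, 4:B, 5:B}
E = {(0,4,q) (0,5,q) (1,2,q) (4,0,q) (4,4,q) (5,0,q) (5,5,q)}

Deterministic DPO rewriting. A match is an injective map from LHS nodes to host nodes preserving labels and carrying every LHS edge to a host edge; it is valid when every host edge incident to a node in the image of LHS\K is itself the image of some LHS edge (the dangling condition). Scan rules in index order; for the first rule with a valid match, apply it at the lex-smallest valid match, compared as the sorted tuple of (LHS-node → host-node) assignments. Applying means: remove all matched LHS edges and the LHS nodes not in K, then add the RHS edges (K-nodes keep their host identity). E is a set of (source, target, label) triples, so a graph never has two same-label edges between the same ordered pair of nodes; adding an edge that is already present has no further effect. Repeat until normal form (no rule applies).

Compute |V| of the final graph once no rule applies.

Answer: 6

Steps:
start.  V:6 E:7  edges: 0-q->4 0-q->5 1-q->2 4-q->0 4-q->4 5-q->0 5-q->5
1. fire R0 via {0↦0, 1↦4, 2↦5}  →  V:6 E:6  edges: 0-q->4 1-q->2 4-q->0 4-q->4 5-q->0 5-q->5
2. fire R0 via {0↦0, 1↦5, 2↦4}  →  V:6 E:5  edges: 1-q->2 4-q->0 4-q->4 5-q->0 5-q->5
3. fire R0 via {0↦4, 1↦5, 2↦0}  →  V:6 E:4  edges: 1-q->2 4-q->4 5-q->0 5-q->5
4. fire R0 via {0↦5, 1↦4, 2↦0}  →  V:6 E:3  edges: 1-q->2 4-q->4 5-q->5
normal form: no rule applies after step 4
NF nodes: {0:B, 1:D, 2:D, 3:D, 4:B, 5:B}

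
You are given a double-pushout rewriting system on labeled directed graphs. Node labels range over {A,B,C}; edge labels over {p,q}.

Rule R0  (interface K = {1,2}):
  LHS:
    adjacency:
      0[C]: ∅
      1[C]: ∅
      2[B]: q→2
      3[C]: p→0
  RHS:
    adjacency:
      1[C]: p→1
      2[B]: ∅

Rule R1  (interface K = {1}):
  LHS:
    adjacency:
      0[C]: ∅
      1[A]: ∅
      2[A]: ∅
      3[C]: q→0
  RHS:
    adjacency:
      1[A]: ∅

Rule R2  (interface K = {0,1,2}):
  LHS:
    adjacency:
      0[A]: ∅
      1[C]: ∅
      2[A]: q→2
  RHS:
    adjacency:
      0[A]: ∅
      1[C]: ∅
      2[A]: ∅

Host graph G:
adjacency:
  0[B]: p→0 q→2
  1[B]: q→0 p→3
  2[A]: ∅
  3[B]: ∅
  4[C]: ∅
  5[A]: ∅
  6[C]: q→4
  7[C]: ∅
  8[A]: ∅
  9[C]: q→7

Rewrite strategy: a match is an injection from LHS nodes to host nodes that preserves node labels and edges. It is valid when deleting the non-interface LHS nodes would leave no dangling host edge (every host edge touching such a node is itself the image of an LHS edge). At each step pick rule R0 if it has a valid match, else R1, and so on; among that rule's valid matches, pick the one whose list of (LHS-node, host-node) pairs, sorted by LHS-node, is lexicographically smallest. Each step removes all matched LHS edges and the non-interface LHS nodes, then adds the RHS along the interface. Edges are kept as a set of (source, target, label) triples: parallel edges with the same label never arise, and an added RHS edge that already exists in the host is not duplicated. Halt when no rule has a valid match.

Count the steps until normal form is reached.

start.  V:10 E:6  edges: 0-p->0 0-q->2 1-q->0 1-p->3 6-q->4 9-q->7
1. fire R1 via {0↦4, 1↦2, 2↦5, 3↦6}  →  V:7 E:5  edges: 0-p->0 0-q->2 1-q->0 1-p->3 9-q->7
2. fire R1 via {0↦7, 1↦2, 2↦8, 3↦9}  →  V:4 E:4  edges: 0-p->0 0-q->2 1-q->0 1-p->3
halt: no rule applies after step 2

Answer: 2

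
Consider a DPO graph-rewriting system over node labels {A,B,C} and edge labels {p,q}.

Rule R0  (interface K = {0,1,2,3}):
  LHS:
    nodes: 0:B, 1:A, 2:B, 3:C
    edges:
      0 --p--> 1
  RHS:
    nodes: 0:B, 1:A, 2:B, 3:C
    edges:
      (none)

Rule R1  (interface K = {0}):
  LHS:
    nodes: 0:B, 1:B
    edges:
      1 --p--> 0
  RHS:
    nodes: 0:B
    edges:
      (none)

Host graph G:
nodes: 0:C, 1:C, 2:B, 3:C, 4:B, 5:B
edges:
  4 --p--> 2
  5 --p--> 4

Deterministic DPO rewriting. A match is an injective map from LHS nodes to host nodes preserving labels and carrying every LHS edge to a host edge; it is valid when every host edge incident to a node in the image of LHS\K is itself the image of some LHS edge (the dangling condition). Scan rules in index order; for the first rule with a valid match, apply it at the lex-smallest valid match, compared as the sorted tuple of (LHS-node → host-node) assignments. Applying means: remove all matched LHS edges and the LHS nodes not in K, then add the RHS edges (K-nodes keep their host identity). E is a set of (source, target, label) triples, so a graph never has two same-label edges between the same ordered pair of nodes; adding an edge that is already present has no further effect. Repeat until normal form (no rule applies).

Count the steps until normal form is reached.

start.  V:6 E:2  edges: 4-p->2 5-p->4
1. fire R1 via {0↦4, 1↦5}  →  V:5 E:1  edges: 4-p->2
2. fire R1 via {0↦2, 1↦4}  →  V:4 E:0  edges: ∅
halt: no rule applies after step 2

Answer: 2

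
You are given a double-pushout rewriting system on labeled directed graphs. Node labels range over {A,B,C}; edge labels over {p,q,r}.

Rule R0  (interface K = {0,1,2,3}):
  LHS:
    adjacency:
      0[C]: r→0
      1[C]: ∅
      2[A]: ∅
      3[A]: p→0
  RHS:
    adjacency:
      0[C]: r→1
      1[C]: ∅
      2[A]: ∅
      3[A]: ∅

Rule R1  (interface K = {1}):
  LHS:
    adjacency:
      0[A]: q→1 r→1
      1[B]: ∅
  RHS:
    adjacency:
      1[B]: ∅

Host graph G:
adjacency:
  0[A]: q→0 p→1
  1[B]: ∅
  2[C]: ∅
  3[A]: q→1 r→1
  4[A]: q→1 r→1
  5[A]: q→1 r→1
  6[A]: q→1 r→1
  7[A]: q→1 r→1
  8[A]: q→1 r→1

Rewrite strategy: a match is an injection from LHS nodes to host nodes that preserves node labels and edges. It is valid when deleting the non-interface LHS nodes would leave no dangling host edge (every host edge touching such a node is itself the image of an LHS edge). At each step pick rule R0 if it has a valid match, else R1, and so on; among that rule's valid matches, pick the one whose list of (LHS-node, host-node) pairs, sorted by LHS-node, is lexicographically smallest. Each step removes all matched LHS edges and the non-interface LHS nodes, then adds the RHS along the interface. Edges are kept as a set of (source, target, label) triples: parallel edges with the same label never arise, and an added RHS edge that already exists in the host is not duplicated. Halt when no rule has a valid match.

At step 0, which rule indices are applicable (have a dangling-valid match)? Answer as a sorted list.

R0: no valid match — LHS pattern not found
R1: 6 valid matches — {0↦3, 1↦1}, {0↦4, 1↦1}, {0↦5, 1↦1} (+3 more)

Answer: [R1]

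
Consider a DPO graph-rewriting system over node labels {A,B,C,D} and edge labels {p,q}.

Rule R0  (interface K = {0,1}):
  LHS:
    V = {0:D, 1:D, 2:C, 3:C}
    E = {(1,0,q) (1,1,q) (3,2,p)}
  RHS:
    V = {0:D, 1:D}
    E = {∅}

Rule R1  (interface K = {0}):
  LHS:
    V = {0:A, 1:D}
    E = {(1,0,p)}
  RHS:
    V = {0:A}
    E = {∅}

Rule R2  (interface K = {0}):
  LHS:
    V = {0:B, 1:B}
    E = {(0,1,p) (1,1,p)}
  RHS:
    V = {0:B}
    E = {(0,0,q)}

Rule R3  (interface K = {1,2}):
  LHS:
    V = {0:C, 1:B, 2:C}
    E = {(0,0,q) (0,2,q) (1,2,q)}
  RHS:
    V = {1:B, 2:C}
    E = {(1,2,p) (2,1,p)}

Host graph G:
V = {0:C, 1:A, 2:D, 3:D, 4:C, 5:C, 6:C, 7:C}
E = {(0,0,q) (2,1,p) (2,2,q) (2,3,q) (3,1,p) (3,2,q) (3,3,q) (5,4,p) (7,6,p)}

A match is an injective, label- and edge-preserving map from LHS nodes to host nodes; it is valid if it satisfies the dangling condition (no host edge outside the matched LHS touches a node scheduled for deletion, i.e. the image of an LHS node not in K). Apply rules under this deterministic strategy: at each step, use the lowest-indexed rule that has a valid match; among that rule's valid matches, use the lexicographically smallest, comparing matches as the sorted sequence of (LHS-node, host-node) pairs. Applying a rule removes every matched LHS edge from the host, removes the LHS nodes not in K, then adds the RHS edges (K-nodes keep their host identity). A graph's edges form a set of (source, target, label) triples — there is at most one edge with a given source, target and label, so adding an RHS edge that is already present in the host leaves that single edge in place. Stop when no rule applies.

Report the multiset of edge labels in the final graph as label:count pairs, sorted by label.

[0] host  ⇒  8 nodes, 9 edges  {0-q->0 2-p->1 2-q->2 2-q->3 3-p->1 3-q->2 3-q->3 5-p->4 7-p->6}
[1] R0 @ {0↦2, 1↦3, 2↦4, 3↦5}  ⇒  6 nodes, 6 edges  {0-q->0 2-p->1 2-q->2 2-q->3 3-p->1 7-p->6}
[2] R0 @ {0↦3, 1↦2, 2↦6, 3↦7}  ⇒  4 nodes, 3 edges  {0-q->0 2-p->1 3-p->1}
[3] R1 @ {0↦1, 1↦2}  ⇒  3 nodes, 2 edges  {0-q->0 3-p->1}
[4] R1 @ {0↦1, 1↦3}  ⇒  2 nodes, 1 edges  {0-q->0}
final graph: no rule applies after step 4
NF edges: [(0, 0, 'q')]

Answer: q:1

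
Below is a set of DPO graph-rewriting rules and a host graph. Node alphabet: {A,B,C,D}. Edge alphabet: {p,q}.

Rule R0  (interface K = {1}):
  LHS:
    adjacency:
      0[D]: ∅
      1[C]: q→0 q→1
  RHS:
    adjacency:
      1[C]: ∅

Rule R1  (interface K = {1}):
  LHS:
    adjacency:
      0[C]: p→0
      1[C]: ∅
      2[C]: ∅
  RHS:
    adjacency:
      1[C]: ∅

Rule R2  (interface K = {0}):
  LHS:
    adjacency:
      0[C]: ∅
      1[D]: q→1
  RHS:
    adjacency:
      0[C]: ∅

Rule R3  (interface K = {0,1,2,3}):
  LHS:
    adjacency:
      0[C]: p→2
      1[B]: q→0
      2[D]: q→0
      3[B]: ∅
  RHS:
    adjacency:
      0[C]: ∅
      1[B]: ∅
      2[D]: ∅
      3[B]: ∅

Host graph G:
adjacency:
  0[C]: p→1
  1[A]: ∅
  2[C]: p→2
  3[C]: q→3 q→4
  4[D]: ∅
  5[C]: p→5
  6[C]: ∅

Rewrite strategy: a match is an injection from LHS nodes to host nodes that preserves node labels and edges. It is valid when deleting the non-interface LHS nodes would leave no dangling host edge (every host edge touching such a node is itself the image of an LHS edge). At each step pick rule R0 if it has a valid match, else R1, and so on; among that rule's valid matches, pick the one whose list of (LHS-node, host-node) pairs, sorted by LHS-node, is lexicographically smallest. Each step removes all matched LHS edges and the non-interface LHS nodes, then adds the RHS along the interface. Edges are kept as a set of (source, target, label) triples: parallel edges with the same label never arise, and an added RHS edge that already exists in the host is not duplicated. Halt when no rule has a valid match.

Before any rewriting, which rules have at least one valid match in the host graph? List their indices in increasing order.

R0: 1 valid match — {0↦4, 1↦3}
R1: 6 valid matches — {0↦2, 1↦0, 2↦6}, {0↦2, 1↦3, 2↦6}, {0↦2, 1↦5, 2↦6} (+3 more)
R2: no valid match — LHS pattern not found
R3: no valid match — LHS pattern not found

Answer: [R0,R1]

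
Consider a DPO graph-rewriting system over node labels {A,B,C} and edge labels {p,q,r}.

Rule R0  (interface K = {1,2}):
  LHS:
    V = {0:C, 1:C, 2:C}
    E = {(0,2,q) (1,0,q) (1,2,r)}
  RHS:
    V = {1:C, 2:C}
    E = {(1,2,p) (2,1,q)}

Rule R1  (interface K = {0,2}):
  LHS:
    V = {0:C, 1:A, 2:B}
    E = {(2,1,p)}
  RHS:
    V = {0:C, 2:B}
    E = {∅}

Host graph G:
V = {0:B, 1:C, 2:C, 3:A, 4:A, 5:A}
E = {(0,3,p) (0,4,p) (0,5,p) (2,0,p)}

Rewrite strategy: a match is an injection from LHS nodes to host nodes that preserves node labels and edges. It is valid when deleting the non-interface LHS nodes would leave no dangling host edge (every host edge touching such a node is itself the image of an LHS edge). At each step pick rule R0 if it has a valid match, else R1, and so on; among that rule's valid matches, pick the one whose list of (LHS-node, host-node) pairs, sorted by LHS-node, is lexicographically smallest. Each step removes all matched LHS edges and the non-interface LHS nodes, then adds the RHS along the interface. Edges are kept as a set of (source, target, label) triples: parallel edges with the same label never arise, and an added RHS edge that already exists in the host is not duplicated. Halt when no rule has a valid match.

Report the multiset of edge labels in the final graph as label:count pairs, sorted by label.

Answer: p:1

Steps:
initial: |V|=6 |E|=4  E = 0-p->3 0-p->4 0-p->5 2-p->0
step 1: apply R1 at {0↦1, 1↦3, 2↦0}  → |V|=5 |E|=3  E = 0-p->4 0-p->5 2-p->0
step 2: apply R1 at {0↦1, 1↦4, 2↦0}  → |V|=4 |E|=2  E = 0-p->5 2-p->0
step 3: apply R1 at {0↦1, 1↦5, 2↦0}  → |V|=3 |E|=1  E = 2-p->0
normal form: no rule applies after step 3
NF edges: [(2, 0, 'p')]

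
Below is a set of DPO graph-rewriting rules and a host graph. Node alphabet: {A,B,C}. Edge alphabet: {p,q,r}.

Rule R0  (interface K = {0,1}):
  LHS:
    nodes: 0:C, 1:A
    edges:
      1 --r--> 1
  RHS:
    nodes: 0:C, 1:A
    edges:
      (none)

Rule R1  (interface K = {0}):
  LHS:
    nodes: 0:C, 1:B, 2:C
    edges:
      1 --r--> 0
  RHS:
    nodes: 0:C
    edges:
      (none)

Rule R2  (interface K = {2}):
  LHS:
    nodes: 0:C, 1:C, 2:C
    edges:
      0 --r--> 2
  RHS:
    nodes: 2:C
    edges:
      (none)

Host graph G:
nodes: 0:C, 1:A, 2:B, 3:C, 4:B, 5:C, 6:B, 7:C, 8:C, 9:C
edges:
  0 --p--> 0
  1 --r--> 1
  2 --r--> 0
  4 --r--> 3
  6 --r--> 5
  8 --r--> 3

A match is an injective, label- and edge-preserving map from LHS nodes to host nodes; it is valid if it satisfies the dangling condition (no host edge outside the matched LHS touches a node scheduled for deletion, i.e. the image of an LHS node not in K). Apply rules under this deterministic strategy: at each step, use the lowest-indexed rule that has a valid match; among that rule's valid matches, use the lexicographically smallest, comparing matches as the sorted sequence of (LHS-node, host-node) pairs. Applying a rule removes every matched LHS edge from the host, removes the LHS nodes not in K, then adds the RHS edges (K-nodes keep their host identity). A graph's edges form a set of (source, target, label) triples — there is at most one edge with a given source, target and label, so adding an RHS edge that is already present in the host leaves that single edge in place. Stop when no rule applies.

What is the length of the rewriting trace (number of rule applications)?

Answer: 3

Steps:
[0] host  ⇒  10 nodes, 6 edges  {0-p->0 1-r->1 2-r->0 4-r->3 6-r->5 8-r->3}
[1] R0 @ {0↦0, 1↦1}  ⇒  10 nodes, 5 edges  {0-p->0 2-r->0 4-r->3 6-r->5 8-r->3}
[2] R1 @ {0↦0, 1↦2, 2↦7}  ⇒  8 nodes, 4 edges  {0-p->0 4-r->3 6-r->5 8-r->3}
[3] R1 @ {0↦3, 1↦4, 2↦9}  ⇒  6 nodes, 3 edges  {0-p->0 6-r->5 8-r->3}
final graph: no rule applies after step 3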